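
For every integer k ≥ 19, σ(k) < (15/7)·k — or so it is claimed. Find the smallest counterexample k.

We need the least integer k ≥ 19 for which the claim fails.
For k = 19, 20, 21, 22, 23 the conclusion holds.
k = 24: σ(24) = 60; 60 ≥ 360/7.

k = 24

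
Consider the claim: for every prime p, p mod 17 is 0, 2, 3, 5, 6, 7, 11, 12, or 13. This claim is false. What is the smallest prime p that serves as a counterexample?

p = 31

The first 10 eligible values, up to p = 29, all satisfy the conclusion.
p = 31: 31 mod 17 = 14 — not in {0, 2, 3, 5, 6, 7, 11, 12, 13}.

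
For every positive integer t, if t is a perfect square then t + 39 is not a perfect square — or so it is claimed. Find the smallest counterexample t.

t = 25

The first 4 eligible values, up to t = 16, all satisfy the conclusion.
t = 25: 25 = 5² and 25 + 39 = 64 = 8².
Hence t = 25 is a counterexample.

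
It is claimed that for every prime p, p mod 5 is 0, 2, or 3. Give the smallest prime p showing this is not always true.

We need the least prime p for which the claim fails.
p = 2: 2 mod 5 = 2.
p = 3: 3 mod 5 = 3.
p = 5: 5 mod 5 = 0.
p = 7: 7 mod 5 = 2.
p = 11: 11 mod 5 = 1 — not in {0, 2, 3}.

p = 11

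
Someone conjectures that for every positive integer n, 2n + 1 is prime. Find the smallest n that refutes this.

n = 1: 2n + 1 = 3, prime.
n = 2: 2n + 1 = 5, prime.
n = 3: 2n + 1 = 7, prime.
n = 4: 2n + 1 = 9 = 3 × 3, composite.
Thus n = 4 disproves the claim, and no smaller n works.

n = 4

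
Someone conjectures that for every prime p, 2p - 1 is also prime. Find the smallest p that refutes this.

We need the least prime p for which 2p - 1 is not prime.
For p = 2, 3 the conclusion holds.
p = 5: 2p - 1 = 9 = 3 × 3, not prime.
So p = 5 is the smallest counterexample.

p = 5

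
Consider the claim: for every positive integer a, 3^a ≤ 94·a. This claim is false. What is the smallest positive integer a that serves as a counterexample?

a = 6

We need the least positive integer a for which 3^a > 94·a.
a = 1: 3^a = 3 and 94·a = 94, so 3 ≤ 94.
a = 2: 3^a = 9 and 94·a = 188, so 9 ≤ 188.
a = 3: 3^a = 27 and 94·a = 282, so 27 ≤ 282.
a = 4: 3^a = 81 and 94·a = 376, so 81 ≤ 376.
a = 5: 3^a = 243 and 94·a = 470, so 243 ≤ 470.
a = 6: 3^a = 729 and 94·a = 564, so 729 > 564.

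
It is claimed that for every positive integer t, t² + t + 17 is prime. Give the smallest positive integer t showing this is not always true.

For t = 1, 2, 3, 4, …, 13, 14, 15 the conclusion holds.
t = 16: t² + t + 17 = 289 = 17 × 17, composite.
So t = 16 is the smallest counterexample.

t = 16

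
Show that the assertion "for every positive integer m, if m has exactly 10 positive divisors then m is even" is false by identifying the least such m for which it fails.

A counterexample is any positive integer m such that m has exactly 10 positive divisors but m is odd; we check each in order.
For m = 48, 80, 112, 162, 176, 208, 272, 304, 368 the conclusion holds.
m = 405: divisors of 405: 10 divisors; 405 is odd.
So m = 405 is the smallest counterexample.

m = 405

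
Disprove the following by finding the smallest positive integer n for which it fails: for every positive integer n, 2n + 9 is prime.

We need the least positive integer n for which 2n + 9 is not prime.
For n = 1, 2 the conclusion holds.
n = 3: 2n + 9 = 15 = 3 × 5, composite.
Hence n = 3 is a counterexample.

n = 3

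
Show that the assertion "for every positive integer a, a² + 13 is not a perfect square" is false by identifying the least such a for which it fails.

We need the least positive integer a for which a² + 13 is a perfect square.
For a = 1, 2, 3, 4, 5 the conclusion holds.
a = 6: 6² + 13 = 49 = 7², a perfect square.
Hence a = 6 is a counterexample.

a = 6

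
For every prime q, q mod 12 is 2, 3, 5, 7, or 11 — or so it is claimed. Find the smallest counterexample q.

We need the least prime q for which the claim fails.
q = 2: 2 mod 12 = 2.
q = 3: 3 mod 12 = 3.
q = 5: 5 mod 12 = 5.
q = 7: 7 mod 12 = 7.
q = 11: 11 mod 12 = 11.
q = 13: 13 mod 12 = 1 — not in {2, 3, 5, 7, 11}.
Thus q = 13 disproves the claim, and no smaller q works.

q = 13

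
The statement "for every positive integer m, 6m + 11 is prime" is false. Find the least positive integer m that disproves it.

m = 4

We need the least positive integer m for which 6m + 11 is not prime.
For m = 1, 2, 3 the conclusion holds.
m = 4: 6m + 11 = 35 = 5 × 7, composite.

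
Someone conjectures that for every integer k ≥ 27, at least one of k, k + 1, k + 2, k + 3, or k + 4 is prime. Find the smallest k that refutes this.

k = 32

The first 5 eligible values, up to k = 31, all satisfy the conclusion.
k = 32: 32 = 2 × 16; 33 = 3 × 11; 34 = 2 × 17; 35 = 5 × 7; 36 = 2 × 18 — all composite.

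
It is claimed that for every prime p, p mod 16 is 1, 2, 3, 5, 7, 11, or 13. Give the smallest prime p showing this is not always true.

p = 31

Check each prime p in order until the claim fails.
For p = 2, 3, 5, 7, 11, 13, 17, 19, 23, 29 the conclusion holds.
p = 31: 31 mod 16 = 15 — not in {1, 2, 3, 5, 7, 11, 13}.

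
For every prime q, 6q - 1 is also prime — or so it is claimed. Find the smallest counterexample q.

For q = 2, 3, 5, 7 the conclusion holds.
q = 11: 6q - 1 = 65 = 5 × 13, not prime.

q = 11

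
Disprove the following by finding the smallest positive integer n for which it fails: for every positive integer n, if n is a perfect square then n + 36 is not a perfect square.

n = 64

We need the least positive integer n for which n is a perfect square but n + 36 is a perfect square.
For n = 1, 4, 9, 16, 25, 36, 49 the conclusion holds.
n = 64: 64 = 8² and 64 + 36 = 100 = 10².
Hence n = 64 is a counterexample.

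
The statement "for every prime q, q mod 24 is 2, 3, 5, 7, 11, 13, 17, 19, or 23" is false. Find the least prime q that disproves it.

A counterexample is any prime q such that the claim fails; we check each in order.
For q = 2, 3, 5, 7, …, 61, 67, 71 the conclusion holds.
q = 73: 73 mod 24 = 1 — not in {2, 3, 5, 7, 11, 13, 17, 19, 23}.

q = 73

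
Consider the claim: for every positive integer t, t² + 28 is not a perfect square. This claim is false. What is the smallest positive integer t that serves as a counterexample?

For t = 1, 2, 3, 4, 5 the conclusion holds.
t = 6: 6² + 28 = 64 = 8², a perfect square.
Hence t = 6 is a counterexample.

t = 6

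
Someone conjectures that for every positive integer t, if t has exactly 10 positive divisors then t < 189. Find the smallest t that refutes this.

t = 208

We need the least positive integer t for which t has exactly 10 positive divisors but the claim fails.
t = 48: τ(48) = 10; 48 < 189.
t = 80: τ(80) = 10; 80 < 189.
t = 112: τ(112) = 10; 112 < 189.
t = 162: τ(162) = 10; 162 < 189.
t = 176: τ(176) = 10; 176 < 189.
t = 208: τ(208) = 10; 208 ≥ 189.
Hence t = 208 is a counterexample.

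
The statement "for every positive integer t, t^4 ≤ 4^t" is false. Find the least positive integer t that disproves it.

t = 1: t^4 = 1 and 4^t = 4, so 1 ≤ 4.
t = 2: t^4 = 16 and 4^t = 16, so 16 ≤ 16.
t = 3: t^4 = 81 and 4^t = 64, so 81 > 64.

t = 3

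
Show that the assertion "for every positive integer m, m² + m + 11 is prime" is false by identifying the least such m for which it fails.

m = 10

Check each positive integer m in order until m² + m + 11 is not prime.
The first 9 eligible values, up to m = 9, all satisfy the conclusion.
m = 10: m² + m + 11 = 121 = 11 × 11, composite.
So m = 10 is the smallest counterexample.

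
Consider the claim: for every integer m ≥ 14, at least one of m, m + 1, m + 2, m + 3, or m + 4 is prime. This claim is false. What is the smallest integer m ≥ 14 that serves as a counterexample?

m = 24

The first 10 eligible values, up to m = 23, all satisfy the conclusion.
m = 24: 24 = 2 × 12; 25 = 5 × 5; 26 = 2 × 13; 27 = 3 × 9; 28 = 2 × 14 — all composite.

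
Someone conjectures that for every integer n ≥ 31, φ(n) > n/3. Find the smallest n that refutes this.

n = 36

We need the least integer n ≥ 31 for which the claim fails.
The first 5 eligible values, up to n = 35, all satisfy the conclusion.
n = 36: φ(36) = 12 and 36/3 = 12, so φ(36) ≤ 36/3.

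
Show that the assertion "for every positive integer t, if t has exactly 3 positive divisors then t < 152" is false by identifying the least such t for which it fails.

Check each positive integer t in order until t has exactly 3 positive divisors but the claim fails.
t = 4: τ(4) = 3; 4 < 152.
t = 9: τ(9) = 3; 9 < 152.
t = 25: τ(25) = 3; 25 < 152.
t = 49: τ(49) = 3; 49 < 152.
t = 121: τ(121) = 3; 121 < 152.
t = 169: τ(169) = 3; 169 ≥ 152.

t = 169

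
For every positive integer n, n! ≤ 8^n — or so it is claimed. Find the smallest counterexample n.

Check each positive integer n in order until n! > 8^n.
For n = 1, 2, 3, 4, …, 17, 18, 19 the conclusion holds.
n = 20: n! = 2432902008176640000 and 8^n = 1152921504606846976, so 2432902008176640000 > 1152921504606846976.
Hence n = 20 is a counterexample.

n = 20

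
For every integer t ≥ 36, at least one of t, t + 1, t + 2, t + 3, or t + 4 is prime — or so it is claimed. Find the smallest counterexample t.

t = 48

Check each integer t ≥ 36 in order until t, t + 1, t + 2, t + 3, t + 4 are all composite.
For t = 36, 37, 38, 39, …, 45, 46, 47 the conclusion holds.
t = 48: 48 = 2 × 24; 49 = 7 × 7; 50 = 2 × 25; 51 = 3 × 17; 52 = 2 × 26 — all composite.
So t = 48 is the smallest counterexample.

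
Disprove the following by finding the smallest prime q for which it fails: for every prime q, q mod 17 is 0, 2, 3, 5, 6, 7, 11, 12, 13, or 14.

A counterexample is any prime q such that the claim fails; we check each in order.
For q = 2, 3, 5, 7, …, 31, 37, 41 the conclusion holds.
q = 43: 43 mod 17 = 9 — not in {0, 2, 3, 5, 6, 7, 11, 12, 13, 14}.
So q = 43 is the smallest counterexample.

q = 43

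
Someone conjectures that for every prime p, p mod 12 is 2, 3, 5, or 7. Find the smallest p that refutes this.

p = 11

We need the least prime p for which the claim fails.
p = 2: 2 mod 12 = 2.
p = 3: 3 mod 12 = 3.
p = 5: 5 mod 12 = 5.
p = 7: 7 mod 12 = 7.
p = 11: 11 mod 12 = 11 — not in {2, 3, 5, 7}.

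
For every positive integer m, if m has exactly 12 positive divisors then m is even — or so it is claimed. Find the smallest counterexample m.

For m = 60, 72, 84, 90, …, 294, 306, 308 the conclusion holds.
m = 315: divisors of 315: 12 divisors; 315 is odd.
So m = 315 is the smallest counterexample.

m = 315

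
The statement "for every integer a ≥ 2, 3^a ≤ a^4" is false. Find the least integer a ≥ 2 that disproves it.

Check each integer a ≥ 2 in order until 3^a > a^4.
For a = 2, 3, 4, 5, 6, 7 the conclusion holds.
a = 8: 3^a = 6561 and a^4 = 4096, so 6561 > 4096.

a = 8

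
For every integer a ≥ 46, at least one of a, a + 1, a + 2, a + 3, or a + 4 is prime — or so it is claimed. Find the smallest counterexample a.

a = 46: 47 is prime.
a = 47: 47 is prime.
a = 48: 48 = 2 × 24; 49 = 7 × 7; 50 = 2 × 25; 51 = 3 × 17; 52 = 2 × 26 — all composite.

a = 48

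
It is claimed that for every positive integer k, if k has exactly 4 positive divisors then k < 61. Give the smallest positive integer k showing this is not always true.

We need the least positive integer k for which k has exactly 4 positive divisors but the claim fails.
For k = 6, 8, 10, 14, …, 55, 57, 58 the conclusion holds.
k = 62: τ(62) = 4; 62 ≥ 61.

k = 62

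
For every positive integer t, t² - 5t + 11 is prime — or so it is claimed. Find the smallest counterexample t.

t = 7

For t = 1, 2, 3, 4, 5, 6 the conclusion holds.
t = 7: t² - 5t + 11 = 25 = 5 × 5, composite.
Thus t = 7 disproves the claim, and no smaller t works.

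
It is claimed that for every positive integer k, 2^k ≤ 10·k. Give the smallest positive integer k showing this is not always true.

We need the least positive integer k for which 2^k > 10·k.
k = 1: 2^k = 2 and 10·k = 10, so 2 ≤ 10.
k = 2: 2^k = 4 and 10·k = 20, so 4 ≤ 20.
k = 3: 2^k = 8 and 10·k = 30, so 8 ≤ 30.
k = 4: 2^k = 16 and 10·k = 40, so 16 ≤ 40.
k = 5: 2^k = 32 and 10·k = 50, so 32 ≤ 50.
k = 6: 2^k = 64 and 10·k = 60, so 64 > 60.
Thus k = 6 disproves the claim, and no smaller k works.

k = 6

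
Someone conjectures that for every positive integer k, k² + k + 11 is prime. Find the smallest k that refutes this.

k = 10

Check each positive integer k in order until k² + k + 11 is not prime.
For k = 1, 2, 3, 4, 5, 6, 7, 8, 9 the conclusion holds.
k = 10: k² + k + 11 = 121 = 11 × 11, composite.
So k = 10 is the smallest counterexample.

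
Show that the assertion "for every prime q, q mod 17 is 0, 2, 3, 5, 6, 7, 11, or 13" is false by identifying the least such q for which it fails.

The first 9 eligible values, up to q = 23, all satisfy the conclusion.
q = 29: 29 mod 17 = 12 — not in {0, 2, 3, 5, 6, 7, 11, 13}.
Hence q = 29 is a counterexample.

q = 29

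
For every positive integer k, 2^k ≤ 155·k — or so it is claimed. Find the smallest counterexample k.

k = 11

For k = 1, 2, 3, 4, 5, 6, 7, 8, 9, 10 the conclusion holds.
k = 11: 2^k = 2048 and 155·k = 1705, so 2048 > 1705.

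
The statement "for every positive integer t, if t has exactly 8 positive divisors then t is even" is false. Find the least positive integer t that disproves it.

t = 105

For t = 24, 30, 40, 42, …, 88, 102, 104 the conclusion holds.
t = 105: divisors of 105: 1, 3, 5, 7, 15, 21, 35, 105; 105 is odd.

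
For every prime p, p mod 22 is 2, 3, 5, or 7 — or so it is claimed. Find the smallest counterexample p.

p = 11

We need the least prime p for which the claim fails.
p = 2: 2 mod 22 = 2.
p = 3: 3 mod 22 = 3.
p = 5: 5 mod 22 = 5.
p = 7: 7 mod 22 = 7.
p = 11: 11 mod 22 = 11 — not in {2, 3, 5, 7}.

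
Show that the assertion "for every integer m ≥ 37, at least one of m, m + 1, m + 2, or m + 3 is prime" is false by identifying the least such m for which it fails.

Check each integer m ≥ 37 in order until m, m + 1, m + 2, m + 3 are all composite.
For m = 37, 38, 39, 40, …, 45, 46, 47 the conclusion holds.
m = 48: 48 = 2 × 24; 49 = 7 × 7; 50 = 2 × 25; 51 = 3 × 17 — all composite.

m = 48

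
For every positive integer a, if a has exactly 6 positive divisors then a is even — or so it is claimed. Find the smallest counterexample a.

a = 45

a = 12: divisors of 12: 1, 2, 3, 4, 6, 12; 12 is even.
a = 18: divisors of 18: 1, 2, 3, 6, 9, 18; 18 is even.
a = 20: divisors of 20: 1, 2, 4, 5, 10, 20; 20 is even.
a = 28: divisors of 28: 1, 2, 4, 7, 14, 28; 28 is even.
a = 32: divisors of 32: 1, 2, 4, 8, 16, 32; 32 is even.
a = 44: divisors of 44: 1, 2, 4, 11, 22, 44; 44 is even.
a = 45: divisors of 45: 1, 3, 5, 9, 15, 45; 45 is odd.
Hence a = 45 is a counterexample.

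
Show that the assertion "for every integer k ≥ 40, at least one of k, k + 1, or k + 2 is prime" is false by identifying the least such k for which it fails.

k = 44

A counterexample is any integer k ≥ 40 such that k, k + 1, k + 2 are all composite; we check each in order.
k = 40: 41 is prime.
k = 41: 41 is prime.
k = 42: 43 is prime.
k = 43: 43 is prime.
k = 44: 44 = 2 × 22; 45 = 3 × 15; 46 = 2 × 23 — all composite.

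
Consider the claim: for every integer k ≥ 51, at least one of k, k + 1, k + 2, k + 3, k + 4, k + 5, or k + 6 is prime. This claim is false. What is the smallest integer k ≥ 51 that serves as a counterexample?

k = 90

Check each integer k ≥ 51 in order until k, k + 1, k + 2, k + 3, k + 4, k + 5, k + 6 are all composite.
The first 39 eligible values, up to k = 89, all satisfy the conclusion.
k = 90: 90 = 2 × 45; 91 = 7 × 13; 92 = 2 × 46; 93 = 3 × 31; 94 = 2 × 47; 95 = 5 × 19; 96 = 2 × 48 — all composite.
Hence k = 90 is a counterexample.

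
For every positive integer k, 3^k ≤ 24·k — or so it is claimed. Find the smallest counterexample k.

A counterexample is any positive integer k such that 3^k > 24·k; we check each in order.
k = 1: 3^k = 3 and 24·k = 24, so 3 ≤ 24.
k = 2: 3^k = 9 and 24·k = 48, so 9 ≤ 48.
k = 3: 3^k = 27 and 24·k = 72, so 27 ≤ 72.
k = 4: 3^k = 81 and 24·k = 96, so 81 ≤ 96.
k = 5: 3^k = 243 and 24·k = 120, so 243 > 120.

k = 5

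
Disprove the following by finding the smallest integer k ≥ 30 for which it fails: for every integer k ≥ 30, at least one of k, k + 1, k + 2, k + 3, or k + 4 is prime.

k = 32

We need the least integer k ≥ 30 for which k, k + 1, k + 2, k + 3, k + 4 are all composite.
For k = 30, 31 the conclusion holds.
k = 32: 32 = 2 × 16; 33 = 3 × 11; 34 = 2 × 17; 35 = 5 × 7; 36 = 2 × 18 — all composite.
So k = 32 is the smallest counterexample.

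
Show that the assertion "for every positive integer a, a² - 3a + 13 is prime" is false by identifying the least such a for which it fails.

a = 12

We need the least positive integer a for which a² - 3a + 13 is not prime.
The first 11 eligible values, up to a = 11, all satisfy the conclusion.
a = 12: a² - 3a + 13 = 121 = 11 × 11, composite.
Hence a = 12 is a counterexample.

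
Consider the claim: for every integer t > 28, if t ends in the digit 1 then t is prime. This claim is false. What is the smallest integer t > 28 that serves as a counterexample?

t = 51

We need the least integer t > 28 for which t ends in the digit 1 but t is not prime.
For t = 31, 41 the conclusion holds.
t = 51: 51 ends in 1; 51 = 3 × 17, composite.
Hence t = 51 is a counterexample.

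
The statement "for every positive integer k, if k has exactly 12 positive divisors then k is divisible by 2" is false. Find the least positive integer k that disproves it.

k = 315

For k = 60, 72, 84, 90, …, 294, 306, 308 the conclusion holds.
k = 315: τ(315) = 12; 315 mod 2 = 1.
Thus k = 315 disproves the claim, and no smaller k works.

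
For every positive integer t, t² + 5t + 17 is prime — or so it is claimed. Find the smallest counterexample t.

We need the least positive integer t for which t² + 5t + 17 is not prime.
The first 7 eligible values, up to t = 7, all satisfy the conclusion.
t = 8: t² + 5t + 17 = 121 = 11 × 11, composite.

t = 8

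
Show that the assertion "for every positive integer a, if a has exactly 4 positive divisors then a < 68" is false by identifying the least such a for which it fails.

A counterexample is any positive integer a such that a has exactly 4 positive divisors but the claim fails; we check each in order.
For a = 6, 8, 10, 14, …, 58, 62, 65 the conclusion holds.
a = 69: τ(69) = 4; 69 ≥ 68.

a = 69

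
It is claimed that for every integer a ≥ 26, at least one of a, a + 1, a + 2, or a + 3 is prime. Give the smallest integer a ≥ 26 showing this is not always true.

a = 32

A counterexample is any integer a ≥ 26 such that a, a + 1, a + 2, a + 3 are all composite; we check each in order.
The first 6 eligible values, up to a = 31, all satisfy the conclusion.
a = 32: 32 = 2 × 16; 33 = 3 × 11; 34 = 2 × 17; 35 = 5 × 7 — all composite.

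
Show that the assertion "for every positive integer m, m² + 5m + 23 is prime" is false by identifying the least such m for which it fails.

Check each positive integer m in order until m² + 5m + 23 is not prime.
The first 13 eligible values, up to m = 13, all satisfy the conclusion.
m = 14: m² + 5m + 23 = 289 = 17 × 17, composite.

m = 14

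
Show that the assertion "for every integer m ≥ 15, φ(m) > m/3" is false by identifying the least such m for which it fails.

m = 18

For m = 15, 16, 17 the conclusion holds.
m = 18: φ(18) = 6 and 18/3 = 6, so φ(18) ≤ 18/3.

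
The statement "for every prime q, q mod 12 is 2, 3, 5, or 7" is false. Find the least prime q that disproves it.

We need the least prime q for which the claim fails.
For q = 2, 3, 5, 7 the conclusion holds.
q = 11: 11 mod 12 = 11 — not in {2, 3, 5, 7}.

q = 11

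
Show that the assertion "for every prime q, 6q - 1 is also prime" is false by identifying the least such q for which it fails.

q = 11

We need the least prime q for which 6q - 1 is not prime.
q = 2: 6q - 1 = 11, prime.
q = 3: 6q - 1 = 17, prime.
q = 5: 6q - 1 = 29, prime.
q = 7: 6q - 1 = 41, prime.
q = 11: 6q - 1 = 65 = 5 × 13, not prime.
So q = 11 is the smallest counterexample.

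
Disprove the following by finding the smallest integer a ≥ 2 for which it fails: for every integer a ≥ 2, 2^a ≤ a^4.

a = 17

A counterexample is any integer a ≥ 2 such that 2^a > a^4; we check each in order.
The first 15 eligible values, up to a = 16, all satisfy the conclusion.
a = 17: 2^a = 131072 and a^4 = 83521, so 131072 > 83521.
Thus a = 17 disproves the claim, and no smaller a works.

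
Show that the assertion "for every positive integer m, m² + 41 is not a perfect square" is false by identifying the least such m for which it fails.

The first 19 eligible values, up to m = 19, all satisfy the conclusion.
m = 20: 20² + 41 = 441 = 21², a perfect square.
Thus m = 20 disproves the claim, and no smaller m works.

m = 20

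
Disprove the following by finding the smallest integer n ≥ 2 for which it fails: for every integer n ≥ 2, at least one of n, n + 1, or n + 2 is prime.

n = 8

For n = 2, 3, 4, 5, 6, 7 the conclusion holds.
n = 8: 8 = 2 × 4; 9 = 3 × 3; 10 = 2 × 5 — all composite.
So n = 8 is the smallest counterexample.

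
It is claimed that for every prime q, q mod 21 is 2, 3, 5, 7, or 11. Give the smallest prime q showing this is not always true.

q = 13

We need the least prime q for which the claim fails.
The first 5 eligible values, up to q = 11, all satisfy the conclusion.
q = 13: 13 mod 21 = 13 — not in {2, 3, 5, 7, 11}.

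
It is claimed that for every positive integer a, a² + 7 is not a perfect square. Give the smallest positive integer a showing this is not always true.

a = 3

We need the least positive integer a for which a² + 7 is a perfect square.
a = 1: 1² + 7 = 8, not a perfect square.
a = 2: 2² + 7 = 11, not a perfect square.
a = 3: 3² + 7 = 16 = 4², a perfect square.
Thus a = 3 disproves the claim, and no smaller a works.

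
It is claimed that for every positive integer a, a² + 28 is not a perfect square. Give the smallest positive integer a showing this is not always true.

For a = 1, 2, 3, 4, 5 the conclusion holds.
a = 6: 6² + 28 = 64 = 8², a perfect square.

a = 6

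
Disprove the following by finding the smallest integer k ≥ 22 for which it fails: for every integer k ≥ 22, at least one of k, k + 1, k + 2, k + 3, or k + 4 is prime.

k = 24

We need the least integer k ≥ 22 for which k, k + 1, k + 2, k + 3, k + 4 are all composite.
For k = 22, 23 the conclusion holds.
k = 24: 24 = 2 × 12; 25 = 5 × 5; 26 = 2 × 13; 27 = 3 × 9; 28 = 2 × 14 — all composite.
Hence k = 24 is a counterexample.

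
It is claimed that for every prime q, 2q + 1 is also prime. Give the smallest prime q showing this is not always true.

q = 7

We need the least prime q for which 2q + 1 is not prime.
For q = 2, 3, 5 the conclusion holds.
q = 7: 2q + 1 = 15 = 3 × 5, not prime.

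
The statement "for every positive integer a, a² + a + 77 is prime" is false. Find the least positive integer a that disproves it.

a = 6

We need the least positive integer a for which a² + a + 77 is not prime.
a = 1: a² + a + 77 = 79, prime.
a = 2: a² + a + 77 = 83, prime.
a = 3: a² + a + 77 = 89, prime.
a = 4: a² + a + 77 = 97, prime.
a = 5: a² + a + 77 = 107, prime.
a = 6: a² + a + 77 = 119 = 7 × 17, composite.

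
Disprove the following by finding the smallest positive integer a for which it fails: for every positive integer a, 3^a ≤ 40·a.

The first 4 eligible values, up to a = 4, all satisfy the conclusion.
a = 5: 3^a = 243 and 40·a = 200, so 243 > 200.

a = 5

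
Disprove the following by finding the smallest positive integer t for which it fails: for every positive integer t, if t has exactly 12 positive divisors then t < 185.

t = 198

A counterexample is any positive integer t such that t has exactly 12 positive divisors but the claim fails; we check each in order.
For t = 60, 72, 84, 90, …, 150, 156, 160 the conclusion holds.
t = 198: τ(198) = 12; 198 ≥ 185.
Thus t = 198 disproves the claim, and no smaller t works.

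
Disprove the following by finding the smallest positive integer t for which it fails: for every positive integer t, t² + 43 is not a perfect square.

t = 21

A counterexample is any positive integer t such that t² + 43 is a perfect square; we check each in order.
The first 20 eligible values, up to t = 20, all satisfy the conclusion.
t = 21: 21² + 43 = 484 = 22², a perfect square.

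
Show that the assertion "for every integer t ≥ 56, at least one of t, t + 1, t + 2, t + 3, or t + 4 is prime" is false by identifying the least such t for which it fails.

A counterexample is any integer t ≥ 56 such that t, t + 1, t + 2, t + 3, t + 4 are all composite; we check each in order.
The first 6 eligible values, up to t = 61, all satisfy the conclusion.
t = 62: 62 = 2 × 31; 63 = 3 × 21; 64 = 2 × 32; 65 = 5 × 13; 66 = 2 × 33 — all composite.
Thus t = 62 disproves the claim, and no smaller t works.

t = 62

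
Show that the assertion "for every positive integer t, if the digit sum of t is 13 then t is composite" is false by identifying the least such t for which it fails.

We need the least positive integer t for which the digit sum of t is 13 but t is prime.
For t = 49, 58 the conclusion holds.
t = 67: digit sum 13; 67 is prime, not composite.
So t = 67 is the smallest counterexample.

t = 67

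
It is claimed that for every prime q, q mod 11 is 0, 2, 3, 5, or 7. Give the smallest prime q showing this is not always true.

Check each prime q in order until the claim fails.
For q = 2, 3, 5, 7, 11, 13 the conclusion holds.
q = 17: 17 mod 11 = 6 — not in {0, 2, 3, 5, 7}.
So q = 17 is the smallest counterexample.

q = 17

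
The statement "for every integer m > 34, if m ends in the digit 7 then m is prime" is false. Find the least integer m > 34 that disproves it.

We need the least integer m > 34 for which m ends in the digit 7 but m is not prime.
m = 37: 37 ends in 7 and is prime.
m = 47: 47 ends in 7 and is prime.
m = 57: 57 ends in 7; 57 = 3 × 19, composite.
Thus m = 57 disproves the claim, and no smaller m works.

m = 57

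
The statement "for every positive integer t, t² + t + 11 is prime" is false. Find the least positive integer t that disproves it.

For t = 1, 2, 3, 4, 5, 6, 7, 8, 9 the conclusion holds.
t = 10: t² + t + 11 = 121 = 11 × 11, composite.
Thus t = 10 disproves the claim, and no smaller t works.

t = 10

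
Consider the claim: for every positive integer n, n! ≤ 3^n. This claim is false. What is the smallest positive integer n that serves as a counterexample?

n = 7

A counterexample is any positive integer n such that n! > 3^n; we check each in order.
n = 1: n! = 1 and 3^n = 3, so 1 ≤ 3.
n = 2: n! = 2 and 3^n = 9, so 2 ≤ 9.
n = 3: n! = 6 and 3^n = 27, so 6 ≤ 27.
n = 4: n! = 24 and 3^n = 81, so 24 ≤ 81.
n = 5: n! = 120 and 3^n = 243, so 120 ≤ 243.
n = 6: n! = 720 and 3^n = 729, so 720 ≤ 729.
n = 7: n! = 5040 and 3^n = 2187, so 5040 > 2187.
Hence n = 7 is a counterexample.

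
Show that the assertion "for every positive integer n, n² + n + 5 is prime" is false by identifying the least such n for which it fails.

n = 4

A counterexample is any positive integer n such that n² + n + 5 is not prime; we check each in order.
n = 1: n² + n + 5 = 7, prime.
n = 2: n² + n + 5 = 11, prime.
n = 3: n² + n + 5 = 17, prime.
n = 4: n² + n + 5 = 25 = 5 × 5, composite.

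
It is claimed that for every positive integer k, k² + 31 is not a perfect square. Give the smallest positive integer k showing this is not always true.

We need the least positive integer k for which k² + 31 is a perfect square.
For k = 1, 2, 3, 4, …, 12, 13, 14 the conclusion holds.
k = 15: 15² + 31 = 256 = 16², a perfect square.
So k = 15 is the smallest counterexample.

k = 15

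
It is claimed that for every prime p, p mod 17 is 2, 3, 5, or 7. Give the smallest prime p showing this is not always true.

p = 11

We need the least prime p for which the claim fails.
For p = 2, 3, 5, 7 the conclusion holds.
p = 11: 11 mod 17 = 11 — not in {2, 3, 5, 7}.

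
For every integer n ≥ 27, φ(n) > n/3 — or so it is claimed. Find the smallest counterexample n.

n = 30

Check each integer n ≥ 27 in order until the claim fails.
For n = 27, 28, 29 the conclusion holds.
n = 30: φ(30) = 8 and 30/3 = 10, so φ(30) ≤ 30/3.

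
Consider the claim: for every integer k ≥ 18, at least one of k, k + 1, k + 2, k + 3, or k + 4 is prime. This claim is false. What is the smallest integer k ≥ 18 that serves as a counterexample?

k = 24

Check each integer k ≥ 18 in order until k, k + 1, k + 2, k + 3, k + 4 are all composite.
k = 18: 19 is prime.
k = 19: 19 is prime.
k = 20: 23 is prime.
k = 21: 23 is prime.
k = 22: 23 is prime.
k = 23: 23 is prime.
k = 24: 24 = 2 × 12; 25 = 5 × 5; 26 = 2 × 13; 27 = 3 × 9; 28 = 2 × 14 — all composite.
So k = 24 is the smallest counterexample.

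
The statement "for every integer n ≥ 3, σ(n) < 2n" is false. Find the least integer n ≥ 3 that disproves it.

For n = 3, 4, 5 the conclusion holds.
n = 6: σ(6) = 12; 12 ≥ 12.
Hence n = 6 is a counterexample.

n = 6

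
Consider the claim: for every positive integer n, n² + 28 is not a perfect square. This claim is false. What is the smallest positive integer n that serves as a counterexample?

n = 6

We need the least positive integer n for which n² + 28 is a perfect square.
For n = 1, 2, 3, 4, 5 the conclusion holds.
n = 6: 6² + 28 = 64 = 8², a perfect square.
Hence n = 6 is a counterexample.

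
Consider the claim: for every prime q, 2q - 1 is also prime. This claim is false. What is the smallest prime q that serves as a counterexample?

We need the least prime q for which 2q - 1 is not prime.
q = 2: 2q - 1 = 3, prime.
q = 3: 2q - 1 = 5, prime.
q = 5: 2q - 1 = 9 = 3 × 3, not prime.
Thus q = 5 disproves the claim, and no smaller q works.

q = 5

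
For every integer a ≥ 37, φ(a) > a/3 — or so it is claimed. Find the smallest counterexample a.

a = 42

The first 5 eligible values, up to a = 41, all satisfy the conclusion.
a = 42: φ(42) = 12 and 42/3 = 14, so φ(42) ≤ 42/3.
Thus a = 42 disproves the claim, and no smaller a works.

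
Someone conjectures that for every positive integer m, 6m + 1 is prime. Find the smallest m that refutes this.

Check each positive integer m in order until 6m + 1 is not prime.
For m = 1, 2, 3 the conclusion holds.
m = 4: 6m + 1 = 25 = 5 × 5, composite.

m = 4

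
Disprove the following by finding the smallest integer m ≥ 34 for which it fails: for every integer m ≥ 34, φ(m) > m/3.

We need the least integer m ≥ 34 for which the claim fails.
For m = 34, 35 the conclusion holds.
m = 36: φ(36) = 12 and 36/3 = 12, so φ(36) ≤ 36/3.
So m = 36 is the smallest counterexample.

m = 36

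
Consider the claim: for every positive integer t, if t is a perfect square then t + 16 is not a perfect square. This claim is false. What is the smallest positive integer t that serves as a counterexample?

t = 1: 1 + 16 = 17, not a perfect square.
t = 4: 4 + 16 = 20, not a perfect square.
t = 9: 9 = 3² and 9 + 16 = 25 = 5².

t = 9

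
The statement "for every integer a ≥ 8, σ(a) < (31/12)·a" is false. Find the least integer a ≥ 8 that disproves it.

A counterexample is any integer a ≥ 8 such that the claim fails; we check each in order.
For a = 8, 9, 10, 11, …, 45, 46, 47 the conclusion holds.
a = 48: σ(48) = 124; 124 ≥ 124.

a = 48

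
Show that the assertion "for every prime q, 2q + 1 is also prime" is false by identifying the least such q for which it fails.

q = 7

Check each prime q in order until 2q + 1 is not prime.
For q = 2, 3, 5 the conclusion holds.
q = 7: 2q + 1 = 15 = 3 × 5, not prime.
Hence q = 7 is a counterexample.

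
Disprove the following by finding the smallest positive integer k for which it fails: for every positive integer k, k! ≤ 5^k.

We need the least positive integer k for which k! > 5^k.
The first 11 eligible values, up to k = 11, all satisfy the conclusion.
k = 12: k! = 479001600 and 5^k = 244140625, so 479001600 > 244140625.
Hence k = 12 is a counterexample.

k = 12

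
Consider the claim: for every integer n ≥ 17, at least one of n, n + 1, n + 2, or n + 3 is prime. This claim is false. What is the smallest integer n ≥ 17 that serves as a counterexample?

n = 24

For n = 17, 18, 19, 20, 21, 22, 23 the conclusion holds.
n = 24: 24 = 2 × 12; 25 = 5 × 5; 26 = 2 × 13; 27 = 3 × 9 — all composite.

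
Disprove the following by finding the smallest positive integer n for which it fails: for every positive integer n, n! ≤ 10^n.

We need the least positive integer n for which n! > 10^n.
For n = 1, 2, 3, 4, …, 22, 23, 24 the conclusion holds.
n = 25: n! = 15511210043330985984000000 and 10^n = 10000000000000000000000000, so 15511210043330985984000000 > 10000000000000000000000000.

n = 25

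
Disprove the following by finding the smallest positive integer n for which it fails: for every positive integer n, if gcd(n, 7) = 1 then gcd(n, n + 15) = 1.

n = 3

A counterexample is any positive integer n such that gcd(n, 7) = 1 but gcd(n, n + 15) > 1; we check each in order.
n = 1: gcd(1, 16) = 1.
n = 2: gcd(2, 17) = 1.
n = 3: gcd(3, 18) = 3.
Thus n = 3 disproves the claim, and no smaller n works.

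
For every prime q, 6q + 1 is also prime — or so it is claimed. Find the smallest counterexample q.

Check each prime q in order until 6q + 1 is not prime.
q = 2: 6q + 1 = 13, prime.
q = 3: 6q + 1 = 19, prime.
q = 5: 6q + 1 = 31, prime.
q = 7: 6q + 1 = 43, prime.
q = 11: 6q + 1 = 67, prime.
q = 13: 6q + 1 = 79, prime.
q = 17: 6q + 1 = 103, prime.
q = 19: 6q + 1 = 115 = 5 × 23, not prime.

q = 19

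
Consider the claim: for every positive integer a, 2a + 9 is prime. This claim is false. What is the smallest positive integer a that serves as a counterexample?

a = 3

Check each positive integer a in order until 2a + 9 is not prime.
a = 1: 2a + 9 = 11, prime.
a = 2: 2a + 9 = 13, prime.
a = 3: 2a + 9 = 15 = 3 × 5, composite.
So a = 3 is the smallest counterexample.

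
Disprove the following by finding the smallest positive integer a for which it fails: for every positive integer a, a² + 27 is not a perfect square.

a = 3

For a = 1, 2 the conclusion holds.
a = 3: 3² + 27 = 36 = 6², a perfect square.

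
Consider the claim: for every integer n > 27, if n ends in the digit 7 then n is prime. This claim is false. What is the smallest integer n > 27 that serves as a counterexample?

n = 57

A counterexample is any integer n > 27 such that n ends in the digit 7 but n is not prime; we check each in order.
n = 37: 37 ends in 7 and is prime.
n = 47: 47 ends in 7 and is prime.
n = 57: 57 ends in 7; 57 = 3 × 19, composite.
Thus n = 57 disproves the claim, and no smaller n works.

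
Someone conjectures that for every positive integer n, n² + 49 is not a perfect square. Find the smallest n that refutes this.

We need the least positive integer n for which n² + 49 is a perfect square.
The first 23 eligible values, up to n = 23, all satisfy the conclusion.
n = 24: 24² + 49 = 625 = 25², a perfect square.
So n = 24 is the smallest counterexample.

n = 24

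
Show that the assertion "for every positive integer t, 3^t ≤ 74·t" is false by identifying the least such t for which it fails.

t = 6

A counterexample is any positive integer t such that 3^t > 74·t; we check each in order.
For t = 1, 2, 3, 4, 5 the conclusion holds.
t = 6: 3^t = 729 and 74·t = 444, so 729 > 444.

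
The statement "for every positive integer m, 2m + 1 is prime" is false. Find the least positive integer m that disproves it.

Check each positive integer m in order until 2m + 1 is not prime.
m = 1: 2m + 1 = 3, prime.
m = 2: 2m + 1 = 5, prime.
m = 3: 2m + 1 = 7, prime.
m = 4: 2m + 1 = 9 = 3 × 3, composite.
So m = 4 is the smallest counterexample.

m = 4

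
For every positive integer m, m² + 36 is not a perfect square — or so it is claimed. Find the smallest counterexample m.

m = 8

Check each positive integer m in order until m² + 36 is a perfect square.
m = 1: 1² + 36 = 37, not a perfect square.
m = 2: 2² + 36 = 40, not a perfect square.
m = 3: 3² + 36 = 45, not a perfect square.
m = 4: 4² + 36 = 52, not a perfect square.
m = 5: 5² + 36 = 61, not a perfect square.
m = 6: 6² + 36 = 72, not a perfect square.
m = 7: 7² + 36 = 85, not a perfect square.
m = 8: 8² + 36 = 100 = 10², a perfect square.
Hence m = 8 is a counterexample.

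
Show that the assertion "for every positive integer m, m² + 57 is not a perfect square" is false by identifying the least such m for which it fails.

m = 8

We need the least positive integer m for which m² + 57 is a perfect square.
The first 7 eligible values, up to m = 7, all satisfy the conclusion.
m = 8: 8² + 57 = 121 = 11², a perfect square.
So m = 8 is the smallest counterexample.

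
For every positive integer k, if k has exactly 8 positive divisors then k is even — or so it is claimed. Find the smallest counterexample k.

k = 105

For k = 24, 30, 40, 42, …, 88, 102, 104 the conclusion holds.
k = 105: divisors of 105: 1, 3, 5, 7, 15, 21, 35, 105; 105 is odd.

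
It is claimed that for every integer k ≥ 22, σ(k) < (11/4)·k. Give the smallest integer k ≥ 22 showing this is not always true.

We need the least integer k ≥ 22 for which the claim fails.
The first 38 eligible values, up to k = 59, all satisfy the conclusion.
k = 60: σ(60) = 168; 168 ≥ 165.

k = 60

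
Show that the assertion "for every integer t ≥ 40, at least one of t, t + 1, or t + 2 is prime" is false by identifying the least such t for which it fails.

t = 44

Check each integer t ≥ 40 in order until t, t + 1, t + 2 are all composite.
The first 4 eligible values, up to t = 43, all satisfy the conclusion.
t = 44: 44 = 2 × 22; 45 = 3 × 15; 46 = 2 × 23 — all composite.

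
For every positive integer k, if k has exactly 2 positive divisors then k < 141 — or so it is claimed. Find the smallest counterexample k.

k = 149

Check each positive integer k in order until k has exactly 2 positive divisors but the claim fails.
For k = 2, 3, 5, 7, …, 131, 137, 139 the conclusion holds.
k = 149: τ(149) = 2; 149 ≥ 141.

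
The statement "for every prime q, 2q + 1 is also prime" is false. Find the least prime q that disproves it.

q = 7

We need the least prime q for which 2q + 1 is not prime.
q = 2: 2q + 1 = 5, prime.
q = 3: 2q + 1 = 7, prime.
q = 5: 2q + 1 = 11, prime.
q = 7: 2q + 1 = 15 = 3 × 5, not prime.
Hence q = 7 is a counterexample.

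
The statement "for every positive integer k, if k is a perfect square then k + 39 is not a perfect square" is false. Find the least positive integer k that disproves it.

Check each positive integer k in order until k is a perfect square but k + 39 is a perfect square.
The first 4 eligible values, up to k = 16, all satisfy the conclusion.
k = 25: 25 = 5² and 25 + 39 = 64 = 8².

k = 25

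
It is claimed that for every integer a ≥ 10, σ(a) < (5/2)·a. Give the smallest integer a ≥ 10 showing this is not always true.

a = 24

Check each integer a ≥ 10 in order until the claim fails.
For a = 10, 11, 12, 13, …, 21, 22, 23 the conclusion holds.
a = 24: σ(24) = 60; 60 ≥ 60.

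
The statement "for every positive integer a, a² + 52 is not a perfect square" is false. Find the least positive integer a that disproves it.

The first 11 eligible values, up to a = 11, all satisfy the conclusion.
a = 12: 12² + 52 = 196 = 14², a perfect square.

a = 12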